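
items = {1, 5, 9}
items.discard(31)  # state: {1, 5, 9}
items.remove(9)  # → {1, 5}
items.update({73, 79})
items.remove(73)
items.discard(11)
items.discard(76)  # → {1, 5, 79}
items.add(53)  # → {1, 5, 53, 79}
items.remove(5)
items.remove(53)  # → {1, 79}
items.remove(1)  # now {79}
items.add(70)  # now {70, 79}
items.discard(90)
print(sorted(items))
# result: [70, 79]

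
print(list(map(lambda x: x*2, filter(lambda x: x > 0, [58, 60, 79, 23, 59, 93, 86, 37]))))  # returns [116, 120, 158, 46, 118, 186, 172, 74]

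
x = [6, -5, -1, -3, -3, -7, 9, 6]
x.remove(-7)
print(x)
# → [6, -5, -1, -3, -3, 9, 6]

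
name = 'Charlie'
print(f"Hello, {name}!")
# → Hello, Charlie!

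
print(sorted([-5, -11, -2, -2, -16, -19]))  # [-19, -16, -11, -5, -2, -2]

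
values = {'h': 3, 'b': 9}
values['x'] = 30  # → {'h': 3, 'b': 9, 'x': 30}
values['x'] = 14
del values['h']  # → {'b': 9, 'x': 14}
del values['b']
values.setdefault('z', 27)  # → 27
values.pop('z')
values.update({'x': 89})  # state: {'x': 89}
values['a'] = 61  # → {'x': 89, 'a': 61}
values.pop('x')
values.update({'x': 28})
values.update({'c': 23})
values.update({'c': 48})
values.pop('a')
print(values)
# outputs {'x': 28, 'c': 48}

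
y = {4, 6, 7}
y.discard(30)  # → {4, 6, 7}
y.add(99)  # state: {4, 6, 7, 99}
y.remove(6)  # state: {4, 7, 99}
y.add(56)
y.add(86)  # {4, 7, 56, 86, 99}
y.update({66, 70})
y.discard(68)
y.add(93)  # {4, 7, 56, 66, 70, 86, 93, 99}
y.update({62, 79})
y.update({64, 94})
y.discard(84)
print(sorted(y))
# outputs [4, 7, 56, 62, 64, 66, 70, 79, 86, 93, 94, 99]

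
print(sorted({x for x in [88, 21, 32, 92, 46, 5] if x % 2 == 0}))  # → [32, 46, 88, 92]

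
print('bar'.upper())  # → BAR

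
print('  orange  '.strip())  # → orange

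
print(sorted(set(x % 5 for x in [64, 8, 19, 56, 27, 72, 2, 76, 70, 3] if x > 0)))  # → [0, 1, 2, 3, 4]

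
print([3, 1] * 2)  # [3, 1, 3, 1]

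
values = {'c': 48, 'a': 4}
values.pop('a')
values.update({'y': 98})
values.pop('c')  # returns 48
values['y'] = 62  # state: {'y': 62}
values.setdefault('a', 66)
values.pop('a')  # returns 66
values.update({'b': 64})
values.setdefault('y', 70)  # 62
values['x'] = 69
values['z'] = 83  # {'y': 62, 'b': 64, 'x': 69, 'z': 83}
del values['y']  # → {'b': 64, 'x': 69, 'z': 83}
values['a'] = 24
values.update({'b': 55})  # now {'b': 55, 'x': 69, 'z': 83, 'a': 24}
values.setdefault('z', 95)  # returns 83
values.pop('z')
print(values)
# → {'b': 55, 'x': 69, 'a': 24}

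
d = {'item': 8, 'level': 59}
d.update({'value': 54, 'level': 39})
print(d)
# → {'item': 8, 'level': 39, 'value': 54}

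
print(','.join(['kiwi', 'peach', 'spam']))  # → kiwi,peach,spam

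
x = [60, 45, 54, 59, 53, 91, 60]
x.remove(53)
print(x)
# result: [60, 45, 54, 59, 91, 60]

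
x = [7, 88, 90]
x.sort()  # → [7, 88, 90]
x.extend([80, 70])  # [7, 88, 90, 80, 70]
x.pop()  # 70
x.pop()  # 80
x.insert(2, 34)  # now [7, 88, 34, 90]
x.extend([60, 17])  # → [7, 88, 34, 90, 60, 17]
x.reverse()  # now [17, 60, 90, 34, 88, 7]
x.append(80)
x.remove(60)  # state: [17, 90, 34, 88, 7, 80]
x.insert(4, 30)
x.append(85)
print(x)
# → [17, 90, 34, 88, 30, 7, 80, 85]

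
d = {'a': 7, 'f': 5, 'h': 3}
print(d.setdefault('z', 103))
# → 103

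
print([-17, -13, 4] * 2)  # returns [-17, -13, 4, -17, -13, 4]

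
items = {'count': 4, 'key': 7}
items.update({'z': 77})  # {'count': 4, 'key': 7, 'z': 77}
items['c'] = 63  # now {'count': 4, 'key': 7, 'z': 77, 'c': 63}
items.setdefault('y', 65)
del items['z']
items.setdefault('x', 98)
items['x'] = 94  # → {'count': 4, 'key': 7, 'c': 63, 'y': 65, 'x': 94}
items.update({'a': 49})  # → {'count': 4, 'key': 7, 'c': 63, 'y': 65, 'x': 94, 'a': 49}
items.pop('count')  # 4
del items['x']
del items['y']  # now {'key': 7, 'c': 63, 'a': 49}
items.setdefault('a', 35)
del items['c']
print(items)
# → {'key': 7, 'a': 49}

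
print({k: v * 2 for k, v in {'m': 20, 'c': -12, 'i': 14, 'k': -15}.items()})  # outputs {'m': 40, 'c': -24, 'i': 28, 'k': -30}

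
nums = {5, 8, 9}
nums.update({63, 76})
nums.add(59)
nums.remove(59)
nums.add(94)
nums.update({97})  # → {5, 8, 9, 63, 76, 94, 97}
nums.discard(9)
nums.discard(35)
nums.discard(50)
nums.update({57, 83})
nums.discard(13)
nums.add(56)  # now {5, 8, 56, 57, 63, 76, 83, 94, 97}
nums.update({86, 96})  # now {5, 8, 56, 57, 63, 76, 83, 86, 94, 96, 97}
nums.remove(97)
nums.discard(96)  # {5, 8, 56, 57, 63, 76, 83, 86, 94}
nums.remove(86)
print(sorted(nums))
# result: [5, 8, 56, 57, 63, 76, 83, 94]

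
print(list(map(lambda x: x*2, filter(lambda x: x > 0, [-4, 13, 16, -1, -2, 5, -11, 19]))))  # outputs [26, 32, 10, 38]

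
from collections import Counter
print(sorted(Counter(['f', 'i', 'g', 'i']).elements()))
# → ['f', 'g', 'i', 'i']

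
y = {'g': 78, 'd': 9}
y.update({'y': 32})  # {'g': 78, 'd': 9, 'y': 32}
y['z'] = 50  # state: {'g': 78, 'd': 9, 'y': 32, 'z': 50}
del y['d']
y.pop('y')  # 32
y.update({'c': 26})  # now {'g': 78, 'z': 50, 'c': 26}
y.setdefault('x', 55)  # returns 55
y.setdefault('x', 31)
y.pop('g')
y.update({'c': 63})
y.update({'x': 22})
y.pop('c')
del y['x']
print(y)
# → {'z': 50}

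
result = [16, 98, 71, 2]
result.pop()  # 2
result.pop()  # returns 71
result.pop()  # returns 98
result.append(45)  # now [16, 45]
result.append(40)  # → [16, 45, 40]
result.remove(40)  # [16, 45]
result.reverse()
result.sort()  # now [16, 45]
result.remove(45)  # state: [16]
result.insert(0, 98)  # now [98, 16]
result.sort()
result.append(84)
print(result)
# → [16, 98, 84]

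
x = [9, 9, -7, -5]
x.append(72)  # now [9, 9, -7, -5, 72]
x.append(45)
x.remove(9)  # [9, -7, -5, 72, 45]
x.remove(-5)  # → [9, -7, 72, 45]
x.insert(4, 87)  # [9, -7, 72, 45, 87]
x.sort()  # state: [-7, 9, 45, 72, 87]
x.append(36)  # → [-7, 9, 45, 72, 87, 36]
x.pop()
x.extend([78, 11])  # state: [-7, 9, 45, 72, 87, 78, 11]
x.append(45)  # [-7, 9, 45, 72, 87, 78, 11, 45]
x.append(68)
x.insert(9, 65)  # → [-7, 9, 45, 72, 87, 78, 11, 45, 68, 65]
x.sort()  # [-7, 9, 11, 45, 45, 65, 68, 72, 78, 87]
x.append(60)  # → [-7, 9, 11, 45, 45, 65, 68, 72, 78, 87, 60]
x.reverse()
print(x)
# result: [60, 87, 78, 72, 68, 65, 45, 45, 11, 9, -7]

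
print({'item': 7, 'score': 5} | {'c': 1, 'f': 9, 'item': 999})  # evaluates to {'item': 999, 'score': 5, 'c': 1, 'f': 9}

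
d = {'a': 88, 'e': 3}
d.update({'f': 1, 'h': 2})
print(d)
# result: {'a': 88, 'e': 3, 'f': 1, 'h': 2}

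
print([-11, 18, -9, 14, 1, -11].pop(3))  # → 14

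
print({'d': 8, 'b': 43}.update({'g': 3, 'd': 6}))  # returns None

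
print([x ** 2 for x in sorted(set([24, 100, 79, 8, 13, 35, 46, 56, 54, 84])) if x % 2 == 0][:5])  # [64, 576, 2116, 2916, 3136]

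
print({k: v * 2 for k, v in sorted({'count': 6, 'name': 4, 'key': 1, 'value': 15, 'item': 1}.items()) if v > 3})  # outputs {'count': 12, 'name': 8, 'value': 30}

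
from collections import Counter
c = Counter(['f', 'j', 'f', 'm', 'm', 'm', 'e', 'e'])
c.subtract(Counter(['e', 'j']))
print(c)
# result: Counter({'m': 3, 'f': 2, 'e': 1, 'j': 0})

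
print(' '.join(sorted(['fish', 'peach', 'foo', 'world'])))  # fish foo peach world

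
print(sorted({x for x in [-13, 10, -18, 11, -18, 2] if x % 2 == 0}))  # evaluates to [-18, 2, 10]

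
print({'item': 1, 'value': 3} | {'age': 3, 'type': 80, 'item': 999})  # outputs {'item': 999, 'value': 3, 'age': 3, 'type': 80}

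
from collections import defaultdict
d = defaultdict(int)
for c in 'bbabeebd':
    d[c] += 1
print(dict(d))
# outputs {'b': 4, 'a': 1, 'e': 2, 'd': 1}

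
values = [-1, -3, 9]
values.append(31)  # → [-1, -3, 9, 31]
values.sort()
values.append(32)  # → [-3, -1, 9, 31, 32]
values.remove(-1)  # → [-3, 9, 31, 32]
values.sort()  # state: [-3, 9, 31, 32]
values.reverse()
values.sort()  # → [-3, 9, 31, 32]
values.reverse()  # [32, 31, 9, -3]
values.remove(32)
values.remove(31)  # [9, -3]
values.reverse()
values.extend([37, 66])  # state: [-3, 9, 37, 66]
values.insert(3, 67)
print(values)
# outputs [-3, 9, 37, 67, 66]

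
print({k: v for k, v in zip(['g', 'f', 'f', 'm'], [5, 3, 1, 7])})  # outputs {'g': 5, 'f': 1, 'm': 7}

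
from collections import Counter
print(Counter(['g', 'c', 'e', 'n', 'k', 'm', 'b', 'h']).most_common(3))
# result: [('g', 1), ('c', 1), ('e', 1)]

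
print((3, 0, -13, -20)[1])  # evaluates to 0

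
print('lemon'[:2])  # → le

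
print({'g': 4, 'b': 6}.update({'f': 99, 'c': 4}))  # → None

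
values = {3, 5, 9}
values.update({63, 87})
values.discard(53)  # {3, 5, 9, 63, 87}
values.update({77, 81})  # {3, 5, 9, 63, 77, 81, 87}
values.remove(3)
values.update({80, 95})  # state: {5, 9, 63, 77, 80, 81, 87, 95}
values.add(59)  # {5, 9, 59, 63, 77, 80, 81, 87, 95}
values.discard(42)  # {5, 9, 59, 63, 77, 80, 81, 87, 95}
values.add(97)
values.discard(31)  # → {5, 9, 59, 63, 77, 80, 81, 87, 95, 97}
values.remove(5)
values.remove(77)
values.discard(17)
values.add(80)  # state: {9, 59, 63, 80, 81, 87, 95, 97}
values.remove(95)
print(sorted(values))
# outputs [9, 59, 63, 80, 81, 87, 97]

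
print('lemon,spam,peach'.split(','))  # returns ['lemon', 'spam', 'peach']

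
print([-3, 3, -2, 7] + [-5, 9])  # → [-3, 3, -2, 7, -5, 9]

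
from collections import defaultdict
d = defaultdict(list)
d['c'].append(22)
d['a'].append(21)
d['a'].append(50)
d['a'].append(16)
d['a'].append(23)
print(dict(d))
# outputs {'c': [22], 'a': [21, 50, 16, 23]}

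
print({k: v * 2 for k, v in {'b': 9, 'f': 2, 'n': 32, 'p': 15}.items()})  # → {'b': 18, 'f': 4, 'n': 64, 'p': 30}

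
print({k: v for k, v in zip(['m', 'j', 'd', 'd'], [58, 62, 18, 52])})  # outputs {'m': 58, 'j': 62, 'd': 52}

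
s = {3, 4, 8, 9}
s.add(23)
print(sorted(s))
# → [3, 4, 8, 9, 23]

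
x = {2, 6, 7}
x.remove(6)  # {2, 7}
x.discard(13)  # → {2, 7}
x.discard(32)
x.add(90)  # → {2, 7, 90}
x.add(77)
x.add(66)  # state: {2, 7, 66, 77, 90}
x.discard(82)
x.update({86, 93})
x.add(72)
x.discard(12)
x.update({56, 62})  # {2, 7, 56, 62, 66, 72, 77, 86, 90, 93}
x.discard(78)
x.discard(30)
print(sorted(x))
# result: [2, 7, 56, 62, 66, 72, 77, 86, 90, 93]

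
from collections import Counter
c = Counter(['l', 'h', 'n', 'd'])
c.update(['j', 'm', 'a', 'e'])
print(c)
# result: Counter({'l': 1, 'h': 1, 'n': 1, 'd': 1, 'j': 1, 'm': 1, 'a': 1, 'e': 1})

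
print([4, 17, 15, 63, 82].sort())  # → None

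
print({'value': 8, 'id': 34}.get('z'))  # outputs None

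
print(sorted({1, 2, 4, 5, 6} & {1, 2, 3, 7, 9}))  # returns [1, 2]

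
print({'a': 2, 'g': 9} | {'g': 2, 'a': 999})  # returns {'a': 999, 'g': 2}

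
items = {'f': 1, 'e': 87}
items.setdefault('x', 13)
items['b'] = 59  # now {'f': 1, 'e': 87, 'x': 13, 'b': 59}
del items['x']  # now {'f': 1, 'e': 87, 'b': 59}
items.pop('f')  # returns 1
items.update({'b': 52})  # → {'e': 87, 'b': 52}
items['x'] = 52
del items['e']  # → {'b': 52, 'x': 52}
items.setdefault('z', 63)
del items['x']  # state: {'b': 52, 'z': 63}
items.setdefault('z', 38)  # 63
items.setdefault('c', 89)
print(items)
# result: {'b': 52, 'z': 63, 'c': 89}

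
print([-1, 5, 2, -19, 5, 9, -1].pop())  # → -1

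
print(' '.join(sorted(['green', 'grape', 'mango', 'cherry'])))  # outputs cherry grape green mango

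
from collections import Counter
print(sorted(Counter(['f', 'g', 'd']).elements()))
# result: ['d', 'f', 'g']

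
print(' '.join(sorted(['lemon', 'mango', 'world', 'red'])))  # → lemon mango red world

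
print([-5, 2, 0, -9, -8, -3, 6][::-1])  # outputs [6, -3, -8, -9, 0, 2, -5]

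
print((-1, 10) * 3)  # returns (-1, 10, -1, 10, -1, 10)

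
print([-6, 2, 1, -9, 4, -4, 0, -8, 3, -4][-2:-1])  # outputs [3]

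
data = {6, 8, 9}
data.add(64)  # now {6, 8, 9, 64}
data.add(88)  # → {6, 8, 9, 64, 88}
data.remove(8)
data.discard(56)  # {6, 9, 64, 88}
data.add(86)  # {6, 9, 64, 86, 88}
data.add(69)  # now {6, 9, 64, 69, 86, 88}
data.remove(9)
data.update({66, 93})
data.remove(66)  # {6, 64, 69, 86, 88, 93}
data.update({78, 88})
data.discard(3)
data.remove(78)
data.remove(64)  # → {6, 69, 86, 88, 93}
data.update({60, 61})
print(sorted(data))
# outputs [6, 60, 61, 69, 86, 88, 93]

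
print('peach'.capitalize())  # Peach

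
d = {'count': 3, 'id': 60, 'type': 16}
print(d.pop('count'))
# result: 3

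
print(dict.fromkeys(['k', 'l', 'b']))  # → {'k': None, 'l': None, 'b': None}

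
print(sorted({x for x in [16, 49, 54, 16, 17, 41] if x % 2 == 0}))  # [16, 54]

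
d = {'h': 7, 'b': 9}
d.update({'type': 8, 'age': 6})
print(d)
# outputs {'h': 7, 'b': 9, 'type': 8, 'age': 6}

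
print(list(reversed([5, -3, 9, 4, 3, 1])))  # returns [1, 3, 4, 9, -3, 5]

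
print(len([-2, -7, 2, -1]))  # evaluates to 4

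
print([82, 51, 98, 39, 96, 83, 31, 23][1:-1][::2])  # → [51, 39, 83]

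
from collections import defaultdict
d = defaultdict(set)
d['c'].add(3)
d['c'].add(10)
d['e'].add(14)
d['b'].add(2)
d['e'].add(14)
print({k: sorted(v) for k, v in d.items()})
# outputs {'c': [3, 10], 'e': [14], 'b': [2]}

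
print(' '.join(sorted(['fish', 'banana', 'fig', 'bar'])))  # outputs banana bar fig fish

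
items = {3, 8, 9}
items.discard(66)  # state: {3, 8, 9}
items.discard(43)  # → {3, 8, 9}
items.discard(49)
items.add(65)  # {3, 8, 9, 65}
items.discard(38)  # {3, 8, 9, 65}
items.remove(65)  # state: {3, 8, 9}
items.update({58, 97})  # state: {3, 8, 9, 58, 97}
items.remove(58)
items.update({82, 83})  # {3, 8, 9, 82, 83, 97}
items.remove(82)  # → {3, 8, 9, 83, 97}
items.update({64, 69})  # {3, 8, 9, 64, 69, 83, 97}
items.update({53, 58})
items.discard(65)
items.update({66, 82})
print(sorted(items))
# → [3, 8, 9, 53, 58, 64, 66, 69, 82, 83, 97]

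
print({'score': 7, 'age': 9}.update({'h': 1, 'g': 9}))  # None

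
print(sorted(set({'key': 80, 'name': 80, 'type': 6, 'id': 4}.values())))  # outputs [4, 6, 80]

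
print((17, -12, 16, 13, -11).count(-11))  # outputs 1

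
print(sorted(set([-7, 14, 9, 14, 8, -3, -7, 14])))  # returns [-7, -3, 8, 9, 14]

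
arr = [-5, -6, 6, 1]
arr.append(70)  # [-5, -6, 6, 1, 70]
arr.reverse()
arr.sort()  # [-6, -5, 1, 6, 70]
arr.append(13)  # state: [-6, -5, 1, 6, 70, 13]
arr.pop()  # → 13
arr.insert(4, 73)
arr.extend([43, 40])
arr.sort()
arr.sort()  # [-6, -5, 1, 6, 40, 43, 70, 73]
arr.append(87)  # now [-6, -5, 1, 6, 40, 43, 70, 73, 87]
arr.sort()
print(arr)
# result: [-6, -5, 1, 6, 40, 43, 70, 73, 87]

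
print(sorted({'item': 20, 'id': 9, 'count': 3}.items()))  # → [('count', 3), ('id', 9), ('item', 20)]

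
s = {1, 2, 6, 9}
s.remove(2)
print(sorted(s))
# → [1, 6, 9]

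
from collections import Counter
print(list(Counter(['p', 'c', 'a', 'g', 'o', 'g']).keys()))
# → ['p', 'c', 'a', 'g', 'o']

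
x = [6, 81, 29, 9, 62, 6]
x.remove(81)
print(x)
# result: [6, 29, 9, 62, 6]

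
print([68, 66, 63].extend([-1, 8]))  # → None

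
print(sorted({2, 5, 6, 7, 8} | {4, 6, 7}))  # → [2, 4, 5, 6, 7, 8]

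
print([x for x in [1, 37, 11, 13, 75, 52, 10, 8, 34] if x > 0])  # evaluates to [1, 37, 11, 13, 75, 52, 10, 8, 34]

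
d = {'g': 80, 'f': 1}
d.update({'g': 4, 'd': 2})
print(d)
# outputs {'g': 4, 'f': 1, 'd': 2}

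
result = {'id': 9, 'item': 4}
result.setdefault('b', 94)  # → 94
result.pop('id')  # 9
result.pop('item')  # 4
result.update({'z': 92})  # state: {'b': 94, 'z': 92}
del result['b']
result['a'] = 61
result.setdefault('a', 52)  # 61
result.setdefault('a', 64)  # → 61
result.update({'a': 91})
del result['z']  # {'a': 91}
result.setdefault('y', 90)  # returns 90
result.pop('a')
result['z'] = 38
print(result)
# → {'y': 90, 'z': 38}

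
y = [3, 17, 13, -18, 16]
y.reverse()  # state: [16, -18, 13, 17, 3]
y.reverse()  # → [3, 17, 13, -18, 16]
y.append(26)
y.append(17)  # [3, 17, 13, -18, 16, 26, 17]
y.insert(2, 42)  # [3, 17, 42, 13, -18, 16, 26, 17]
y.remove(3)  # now [17, 42, 13, -18, 16, 26, 17]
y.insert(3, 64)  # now [17, 42, 13, 64, -18, 16, 26, 17]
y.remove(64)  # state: [17, 42, 13, -18, 16, 26, 17]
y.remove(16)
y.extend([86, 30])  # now [17, 42, 13, -18, 26, 17, 86, 30]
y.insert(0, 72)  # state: [72, 17, 42, 13, -18, 26, 17, 86, 30]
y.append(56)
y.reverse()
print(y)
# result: [56, 30, 86, 17, 26, -18, 13, 42, 17, 72]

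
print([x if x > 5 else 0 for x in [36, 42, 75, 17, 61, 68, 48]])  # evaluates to [36, 42, 75, 17, 61, 68, 48]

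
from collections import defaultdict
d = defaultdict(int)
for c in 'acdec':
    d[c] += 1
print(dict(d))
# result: {'a': 1, 'c': 2, 'd': 1, 'e': 1}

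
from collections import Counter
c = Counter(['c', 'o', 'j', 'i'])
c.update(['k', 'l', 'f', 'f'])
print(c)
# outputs Counter({'f': 2, 'c': 1, 'o': 1, 'j': 1, 'i': 1, 'k': 1, 'l': 1})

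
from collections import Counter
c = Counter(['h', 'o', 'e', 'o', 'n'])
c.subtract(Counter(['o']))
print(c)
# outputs Counter({'h': 1, 'o': 1, 'e': 1, 'n': 1})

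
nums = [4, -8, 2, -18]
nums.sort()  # [-18, -8, 2, 4]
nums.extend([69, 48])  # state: [-18, -8, 2, 4, 69, 48]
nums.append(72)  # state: [-18, -8, 2, 4, 69, 48, 72]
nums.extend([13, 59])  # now [-18, -8, 2, 4, 69, 48, 72, 13, 59]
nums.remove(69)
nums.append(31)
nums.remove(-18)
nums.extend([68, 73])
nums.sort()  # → [-8, 2, 4, 13, 31, 48, 59, 68, 72, 73]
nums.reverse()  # [73, 72, 68, 59, 48, 31, 13, 4, 2, -8]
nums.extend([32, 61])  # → [73, 72, 68, 59, 48, 31, 13, 4, 2, -8, 32, 61]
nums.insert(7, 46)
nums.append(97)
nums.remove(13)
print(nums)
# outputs [73, 72, 68, 59, 48, 31, 46, 4, 2, -8, 32, 61, 97]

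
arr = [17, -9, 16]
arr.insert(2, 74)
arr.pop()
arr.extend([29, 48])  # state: [17, -9, 74, 29, 48]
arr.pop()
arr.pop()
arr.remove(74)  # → [17, -9]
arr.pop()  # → -9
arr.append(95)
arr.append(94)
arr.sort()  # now [17, 94, 95]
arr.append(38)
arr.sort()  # [17, 38, 94, 95]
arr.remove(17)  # [38, 94, 95]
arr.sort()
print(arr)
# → [38, 94, 95]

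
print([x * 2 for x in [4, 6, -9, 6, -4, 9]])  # [8, 12, -18, 12, -8, 18]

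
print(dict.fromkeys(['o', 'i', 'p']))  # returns {'o': None, 'i': None, 'p': None}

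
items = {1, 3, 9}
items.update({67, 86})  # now {1, 3, 9, 67, 86}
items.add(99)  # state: {1, 3, 9, 67, 86, 99}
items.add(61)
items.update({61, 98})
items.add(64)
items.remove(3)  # {1, 9, 61, 64, 67, 86, 98, 99}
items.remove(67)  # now {1, 9, 61, 64, 86, 98, 99}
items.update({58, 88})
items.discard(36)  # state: {1, 9, 58, 61, 64, 86, 88, 98, 99}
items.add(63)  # {1, 9, 58, 61, 63, 64, 86, 88, 98, 99}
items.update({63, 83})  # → {1, 9, 58, 61, 63, 64, 83, 86, 88, 98, 99}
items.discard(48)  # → {1, 9, 58, 61, 63, 64, 83, 86, 88, 98, 99}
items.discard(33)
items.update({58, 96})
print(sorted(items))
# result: [1, 9, 58, 61, 63, 64, 83, 86, 88, 96, 98, 99]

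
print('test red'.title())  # Test Red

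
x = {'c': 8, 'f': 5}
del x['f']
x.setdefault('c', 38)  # 8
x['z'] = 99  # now {'c': 8, 'z': 99}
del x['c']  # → {'z': 99}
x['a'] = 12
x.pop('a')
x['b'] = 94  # {'z': 99, 'b': 94}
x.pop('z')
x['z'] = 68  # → {'b': 94, 'z': 68}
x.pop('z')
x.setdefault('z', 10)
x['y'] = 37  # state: {'b': 94, 'z': 10, 'y': 37}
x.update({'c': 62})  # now {'b': 94, 'z': 10, 'y': 37, 'c': 62}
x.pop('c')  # 62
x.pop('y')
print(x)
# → {'b': 94, 'z': 10}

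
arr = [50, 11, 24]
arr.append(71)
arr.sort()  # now [11, 24, 50, 71]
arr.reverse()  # [71, 50, 24, 11]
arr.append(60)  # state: [71, 50, 24, 11, 60]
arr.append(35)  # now [71, 50, 24, 11, 60, 35]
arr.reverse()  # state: [35, 60, 11, 24, 50, 71]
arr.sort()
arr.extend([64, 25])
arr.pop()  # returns 25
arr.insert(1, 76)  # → [11, 76, 24, 35, 50, 60, 71, 64]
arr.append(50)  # [11, 76, 24, 35, 50, 60, 71, 64, 50]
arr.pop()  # 50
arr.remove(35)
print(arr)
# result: [11, 76, 24, 50, 60, 71, 64]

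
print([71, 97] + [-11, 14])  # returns [71, 97, -11, 14]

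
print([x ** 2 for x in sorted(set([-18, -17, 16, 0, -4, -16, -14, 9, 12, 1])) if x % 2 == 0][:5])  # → [324, 256, 196, 16, 0]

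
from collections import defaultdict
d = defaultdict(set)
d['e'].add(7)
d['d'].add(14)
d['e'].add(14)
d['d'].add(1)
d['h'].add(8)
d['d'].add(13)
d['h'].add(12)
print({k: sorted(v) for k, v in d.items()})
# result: {'e': [7, 14], 'd': [1, 13, 14], 'h': [8, 12]}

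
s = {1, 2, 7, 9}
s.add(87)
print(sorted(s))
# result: [1, 2, 7, 9, 87]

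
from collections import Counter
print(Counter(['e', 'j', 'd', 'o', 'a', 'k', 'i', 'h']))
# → Counter({'e': 1, 'j': 1, 'd': 1, 'o': 1, 'a': 1, 'k': 1, 'i': 1, 'h': 1})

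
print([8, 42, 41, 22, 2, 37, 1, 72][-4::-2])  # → [2, 41, 8]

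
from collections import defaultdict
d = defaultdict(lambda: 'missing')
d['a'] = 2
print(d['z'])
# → missing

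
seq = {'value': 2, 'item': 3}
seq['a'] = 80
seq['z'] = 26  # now {'value': 2, 'item': 3, 'a': 80, 'z': 26}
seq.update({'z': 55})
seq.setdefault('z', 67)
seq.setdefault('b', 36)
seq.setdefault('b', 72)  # 36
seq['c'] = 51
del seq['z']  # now {'value': 2, 'item': 3, 'a': 80, 'b': 36, 'c': 51}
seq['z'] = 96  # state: {'value': 2, 'item': 3, 'a': 80, 'b': 36, 'c': 51, 'z': 96}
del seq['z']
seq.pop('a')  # 80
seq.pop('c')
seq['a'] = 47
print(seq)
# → {'value': 2, 'item': 3, 'b': 36, 'a': 47}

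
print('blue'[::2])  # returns bu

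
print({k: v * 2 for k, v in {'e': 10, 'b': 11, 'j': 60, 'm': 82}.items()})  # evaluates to {'e': 20, 'b': 22, 'j': 120, 'm': 164}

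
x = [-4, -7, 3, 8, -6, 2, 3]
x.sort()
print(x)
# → [-7, -6, -4, 2, 3, 3, 8]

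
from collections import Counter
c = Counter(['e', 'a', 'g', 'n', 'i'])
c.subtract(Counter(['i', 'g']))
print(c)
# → Counter({'e': 1, 'a': 1, 'n': 1, 'g': 0, 'i': 0})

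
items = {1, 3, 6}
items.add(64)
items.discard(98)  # {1, 3, 6, 64}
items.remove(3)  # {1, 6, 64}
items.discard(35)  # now {1, 6, 64}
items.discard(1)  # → {6, 64}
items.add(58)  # {6, 58, 64}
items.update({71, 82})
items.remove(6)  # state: {58, 64, 71, 82}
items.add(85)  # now {58, 64, 71, 82, 85}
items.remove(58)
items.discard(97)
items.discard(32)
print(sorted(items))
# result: [64, 71, 82, 85]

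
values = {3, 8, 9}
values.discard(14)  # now {3, 8, 9}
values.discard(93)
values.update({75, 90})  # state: {3, 8, 9, 75, 90}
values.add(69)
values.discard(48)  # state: {3, 8, 9, 69, 75, 90}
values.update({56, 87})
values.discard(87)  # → {3, 8, 9, 56, 69, 75, 90}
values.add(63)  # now {3, 8, 9, 56, 63, 69, 75, 90}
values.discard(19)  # {3, 8, 9, 56, 63, 69, 75, 90}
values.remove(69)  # {3, 8, 9, 56, 63, 75, 90}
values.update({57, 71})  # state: {3, 8, 9, 56, 57, 63, 71, 75, 90}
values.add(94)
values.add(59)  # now {3, 8, 9, 56, 57, 59, 63, 71, 75, 90, 94}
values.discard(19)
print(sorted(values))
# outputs [3, 8, 9, 56, 57, 59, 63, 71, 75, 90, 94]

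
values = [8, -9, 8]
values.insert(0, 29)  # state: [29, 8, -9, 8]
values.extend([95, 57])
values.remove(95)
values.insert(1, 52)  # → [29, 52, 8, -9, 8, 57]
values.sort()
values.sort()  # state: [-9, 8, 8, 29, 52, 57]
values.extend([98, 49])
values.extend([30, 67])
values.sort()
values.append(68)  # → [-9, 8, 8, 29, 30, 49, 52, 57, 67, 98, 68]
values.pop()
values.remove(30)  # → [-9, 8, 8, 29, 49, 52, 57, 67, 98]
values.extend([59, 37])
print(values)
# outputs [-9, 8, 8, 29, 49, 52, 57, 67, 98, 59, 37]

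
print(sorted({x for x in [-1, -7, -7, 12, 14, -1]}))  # [-7, -1, 12, 14]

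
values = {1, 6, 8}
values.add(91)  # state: {1, 6, 8, 91}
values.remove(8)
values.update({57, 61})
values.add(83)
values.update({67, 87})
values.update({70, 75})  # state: {1, 6, 57, 61, 67, 70, 75, 83, 87, 91}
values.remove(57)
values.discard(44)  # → {1, 6, 61, 67, 70, 75, 83, 87, 91}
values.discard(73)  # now {1, 6, 61, 67, 70, 75, 83, 87, 91}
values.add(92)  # {1, 6, 61, 67, 70, 75, 83, 87, 91, 92}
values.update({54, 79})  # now {1, 6, 54, 61, 67, 70, 75, 79, 83, 87, 91, 92}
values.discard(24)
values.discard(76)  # {1, 6, 54, 61, 67, 70, 75, 79, 83, 87, 91, 92}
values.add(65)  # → {1, 6, 54, 61, 65, 67, 70, 75, 79, 83, 87, 91, 92}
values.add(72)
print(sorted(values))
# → [1, 6, 54, 61, 65, 67, 70, 72, 75, 79, 83, 87, 91, 92]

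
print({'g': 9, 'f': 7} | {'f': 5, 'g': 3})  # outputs {'g': 3, 'f': 5}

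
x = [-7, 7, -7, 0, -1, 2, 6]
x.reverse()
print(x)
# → [6, 2, -1, 0, -7, 7, -7]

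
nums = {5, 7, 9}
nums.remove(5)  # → {7, 9}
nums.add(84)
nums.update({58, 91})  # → {7, 9, 58, 84, 91}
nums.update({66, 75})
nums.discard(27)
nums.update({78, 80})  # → {7, 9, 58, 66, 75, 78, 80, 84, 91}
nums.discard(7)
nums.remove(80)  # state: {9, 58, 66, 75, 78, 84, 91}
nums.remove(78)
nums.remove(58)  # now {9, 66, 75, 84, 91}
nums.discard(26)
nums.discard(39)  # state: {9, 66, 75, 84, 91}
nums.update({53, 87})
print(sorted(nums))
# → [9, 53, 66, 75, 84, 87, 91]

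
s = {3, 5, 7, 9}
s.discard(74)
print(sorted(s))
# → [3, 5, 7, 9]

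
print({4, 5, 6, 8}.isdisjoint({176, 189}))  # True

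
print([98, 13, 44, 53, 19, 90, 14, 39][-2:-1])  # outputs [14]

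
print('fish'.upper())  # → FISH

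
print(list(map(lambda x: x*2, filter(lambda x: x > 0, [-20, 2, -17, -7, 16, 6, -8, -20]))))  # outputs [4, 32, 12]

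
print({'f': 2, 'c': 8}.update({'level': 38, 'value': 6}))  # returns None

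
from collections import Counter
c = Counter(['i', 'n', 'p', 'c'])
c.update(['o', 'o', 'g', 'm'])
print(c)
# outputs Counter({'o': 2, 'i': 1, 'n': 1, 'p': 1, 'c': 1, 'g': 1, 'm': 1})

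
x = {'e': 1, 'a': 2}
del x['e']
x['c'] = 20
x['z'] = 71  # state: {'a': 2, 'c': 20, 'z': 71}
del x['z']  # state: {'a': 2, 'c': 20}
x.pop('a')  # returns 2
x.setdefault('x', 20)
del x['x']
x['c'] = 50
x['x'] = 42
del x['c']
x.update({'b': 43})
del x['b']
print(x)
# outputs {'x': 42}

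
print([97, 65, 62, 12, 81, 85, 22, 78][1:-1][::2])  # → [65, 12, 85]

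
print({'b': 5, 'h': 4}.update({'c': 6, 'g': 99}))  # None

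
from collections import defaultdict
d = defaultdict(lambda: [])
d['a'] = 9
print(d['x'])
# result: []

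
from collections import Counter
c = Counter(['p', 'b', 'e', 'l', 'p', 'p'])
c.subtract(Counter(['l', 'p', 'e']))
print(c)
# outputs Counter({'p': 2, 'b': 1, 'e': 0, 'l': 0})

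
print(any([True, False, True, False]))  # True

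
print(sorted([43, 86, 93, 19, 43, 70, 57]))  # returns [19, 43, 43, 57, 70, 86, 93]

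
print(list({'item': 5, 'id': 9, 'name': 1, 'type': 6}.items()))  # [('item', 5), ('id', 9), ('name', 1), ('type', 6)]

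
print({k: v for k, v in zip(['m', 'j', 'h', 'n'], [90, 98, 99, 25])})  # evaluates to {'m': 90, 'j': 98, 'h': 99, 'n': 25}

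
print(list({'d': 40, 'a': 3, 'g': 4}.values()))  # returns [40, 3, 4]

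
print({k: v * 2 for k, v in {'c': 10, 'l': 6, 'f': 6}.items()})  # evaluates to {'c': 20, 'l': 12, 'f': 12}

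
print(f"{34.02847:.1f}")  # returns 34.0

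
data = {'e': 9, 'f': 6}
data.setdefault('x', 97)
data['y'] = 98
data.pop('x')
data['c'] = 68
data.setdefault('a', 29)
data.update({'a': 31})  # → {'e': 9, 'f': 6, 'y': 98, 'c': 68, 'a': 31}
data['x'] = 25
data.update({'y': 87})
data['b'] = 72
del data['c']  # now {'e': 9, 'f': 6, 'y': 87, 'a': 31, 'x': 25, 'b': 72}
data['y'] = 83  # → {'e': 9, 'f': 6, 'y': 83, 'a': 31, 'x': 25, 'b': 72}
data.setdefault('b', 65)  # 72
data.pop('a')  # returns 31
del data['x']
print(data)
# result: {'e': 9, 'f': 6, 'y': 83, 'b': 72}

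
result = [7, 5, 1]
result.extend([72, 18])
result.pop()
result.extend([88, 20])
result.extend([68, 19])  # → [7, 5, 1, 72, 88, 20, 68, 19]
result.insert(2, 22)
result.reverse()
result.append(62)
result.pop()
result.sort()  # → [1, 5, 7, 19, 20, 22, 68, 72, 88]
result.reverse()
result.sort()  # [1, 5, 7, 19, 20, 22, 68, 72, 88]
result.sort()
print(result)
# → [1, 5, 7, 19, 20, 22, 68, 72, 88]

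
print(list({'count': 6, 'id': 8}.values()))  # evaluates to [6, 8]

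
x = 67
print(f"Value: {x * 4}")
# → Value: 268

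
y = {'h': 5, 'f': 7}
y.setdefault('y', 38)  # 38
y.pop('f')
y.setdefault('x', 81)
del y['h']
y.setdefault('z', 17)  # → 17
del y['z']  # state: {'y': 38, 'x': 81}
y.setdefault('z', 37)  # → 37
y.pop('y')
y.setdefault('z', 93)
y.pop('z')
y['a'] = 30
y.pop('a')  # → 30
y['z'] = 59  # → {'x': 81, 'z': 59}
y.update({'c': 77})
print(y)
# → {'x': 81, 'z': 59, 'c': 77}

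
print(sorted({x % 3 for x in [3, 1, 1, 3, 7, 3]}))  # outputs [0, 1]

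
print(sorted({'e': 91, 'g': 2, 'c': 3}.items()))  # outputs [('c', 3), ('e', 91), ('g', 2)]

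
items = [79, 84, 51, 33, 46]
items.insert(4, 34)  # [79, 84, 51, 33, 34, 46]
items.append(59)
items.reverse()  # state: [59, 46, 34, 33, 51, 84, 79]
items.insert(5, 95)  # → [59, 46, 34, 33, 51, 95, 84, 79]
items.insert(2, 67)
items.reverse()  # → [79, 84, 95, 51, 33, 34, 67, 46, 59]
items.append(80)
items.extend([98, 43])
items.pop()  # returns 43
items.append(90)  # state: [79, 84, 95, 51, 33, 34, 67, 46, 59, 80, 98, 90]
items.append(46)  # [79, 84, 95, 51, 33, 34, 67, 46, 59, 80, 98, 90, 46]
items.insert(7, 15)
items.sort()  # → [15, 33, 34, 46, 46, 51, 59, 67, 79, 80, 84, 90, 95, 98]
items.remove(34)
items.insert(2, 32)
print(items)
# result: [15, 33, 32, 46, 46, 51, 59, 67, 79, 80, 84, 90, 95, 98]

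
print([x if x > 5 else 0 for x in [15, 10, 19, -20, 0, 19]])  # [15, 10, 19, 0, 0, 19]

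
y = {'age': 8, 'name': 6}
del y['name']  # {'age': 8}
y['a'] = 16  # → {'age': 8, 'a': 16}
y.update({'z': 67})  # {'age': 8, 'a': 16, 'z': 67}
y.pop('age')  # 8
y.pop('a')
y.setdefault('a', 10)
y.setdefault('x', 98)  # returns 98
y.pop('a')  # 10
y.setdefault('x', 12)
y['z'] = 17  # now {'z': 17, 'x': 98}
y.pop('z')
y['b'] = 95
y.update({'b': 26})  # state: {'x': 98, 'b': 26}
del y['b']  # {'x': 98}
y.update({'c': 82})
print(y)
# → {'x': 98, 'c': 82}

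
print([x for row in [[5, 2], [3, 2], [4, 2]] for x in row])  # [5, 2, 3, 2, 4, 2]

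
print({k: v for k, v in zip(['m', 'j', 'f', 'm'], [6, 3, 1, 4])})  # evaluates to {'m': 4, 'j': 3, 'f': 1}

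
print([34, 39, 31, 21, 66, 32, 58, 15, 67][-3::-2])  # [58, 66, 31, 34]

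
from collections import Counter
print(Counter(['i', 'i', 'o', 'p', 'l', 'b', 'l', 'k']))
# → Counter({'i': 2, 'l': 2, 'o': 1, 'p': 1, 'b': 1, 'k': 1})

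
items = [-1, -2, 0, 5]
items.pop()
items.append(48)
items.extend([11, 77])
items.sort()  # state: [-2, -1, 0, 11, 48, 77]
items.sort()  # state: [-2, -1, 0, 11, 48, 77]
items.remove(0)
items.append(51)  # [-2, -1, 11, 48, 77, 51]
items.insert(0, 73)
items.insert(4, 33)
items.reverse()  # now [51, 77, 48, 33, 11, -1, -2, 73]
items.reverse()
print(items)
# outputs [73, -2, -1, 11, 33, 48, 77, 51]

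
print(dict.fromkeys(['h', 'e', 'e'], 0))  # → {'h': 0, 'e': 0}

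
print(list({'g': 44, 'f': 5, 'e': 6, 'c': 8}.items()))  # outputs [('g', 44), ('f', 5), ('e', 6), ('c', 8)]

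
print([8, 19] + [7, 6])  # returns [8, 19, 7, 6]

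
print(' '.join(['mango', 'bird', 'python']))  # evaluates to mango bird python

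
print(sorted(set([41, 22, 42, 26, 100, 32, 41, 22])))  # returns [22, 26, 32, 41, 42, 100]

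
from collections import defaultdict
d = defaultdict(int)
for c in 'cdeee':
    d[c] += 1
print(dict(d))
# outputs {'c': 1, 'd': 1, 'e': 3}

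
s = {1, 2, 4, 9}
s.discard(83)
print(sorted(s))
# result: [1, 2, 4, 9]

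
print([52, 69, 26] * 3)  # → [52, 69, 26, 52, 69, 26, 52, 69, 26]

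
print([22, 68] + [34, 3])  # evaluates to [22, 68, 34, 3]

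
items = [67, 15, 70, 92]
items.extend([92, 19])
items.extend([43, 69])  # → [67, 15, 70, 92, 92, 19, 43, 69]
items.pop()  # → 69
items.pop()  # 43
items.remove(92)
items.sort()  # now [15, 19, 67, 70, 92]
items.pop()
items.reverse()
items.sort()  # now [15, 19, 67, 70]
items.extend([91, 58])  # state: [15, 19, 67, 70, 91, 58]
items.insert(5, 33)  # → [15, 19, 67, 70, 91, 33, 58]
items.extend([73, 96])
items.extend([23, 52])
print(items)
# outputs [15, 19, 67, 70, 91, 33, 58, 73, 96, 23, 52]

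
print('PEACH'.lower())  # peach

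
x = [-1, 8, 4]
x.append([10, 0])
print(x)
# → [-1, 8, 4, [10, 0]]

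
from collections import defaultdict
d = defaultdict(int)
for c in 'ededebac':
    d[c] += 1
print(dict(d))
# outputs {'e': 3, 'd': 2, 'b': 1, 'a': 1, 'c': 1}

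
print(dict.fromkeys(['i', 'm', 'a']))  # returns {'i': None, 'm': None, 'a': None}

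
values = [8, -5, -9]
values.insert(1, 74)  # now [8, 74, -5, -9]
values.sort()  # [-9, -5, 8, 74]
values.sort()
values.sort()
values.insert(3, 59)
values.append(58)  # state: [-9, -5, 8, 59, 74, 58]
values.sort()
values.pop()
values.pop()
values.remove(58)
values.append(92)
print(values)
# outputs [-9, -5, 8, 92]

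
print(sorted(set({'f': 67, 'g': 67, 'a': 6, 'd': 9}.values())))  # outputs [6, 9, 67]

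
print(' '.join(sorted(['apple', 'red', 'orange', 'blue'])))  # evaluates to apple blue orange red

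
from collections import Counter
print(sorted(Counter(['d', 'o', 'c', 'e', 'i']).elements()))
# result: ['c', 'd', 'e', 'i', 'o']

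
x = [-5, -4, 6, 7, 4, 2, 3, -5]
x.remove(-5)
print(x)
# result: [-4, 6, 7, 4, 2, 3, -5]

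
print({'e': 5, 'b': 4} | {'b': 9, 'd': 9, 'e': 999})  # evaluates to {'e': 999, 'b': 9, 'd': 9}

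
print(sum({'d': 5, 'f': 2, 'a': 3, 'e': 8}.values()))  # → 18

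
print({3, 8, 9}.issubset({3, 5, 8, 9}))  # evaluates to True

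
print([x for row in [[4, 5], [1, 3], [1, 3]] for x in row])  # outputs [4, 5, 1, 3, 1, 3]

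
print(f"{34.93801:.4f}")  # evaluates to 34.9380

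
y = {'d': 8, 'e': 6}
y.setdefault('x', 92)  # 92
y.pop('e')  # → 6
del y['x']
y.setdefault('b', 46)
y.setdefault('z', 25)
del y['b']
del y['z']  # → {'d': 8}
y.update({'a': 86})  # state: {'d': 8, 'a': 86}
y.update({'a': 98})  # {'d': 8, 'a': 98}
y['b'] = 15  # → {'d': 8, 'a': 98, 'b': 15}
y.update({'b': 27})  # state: {'d': 8, 'a': 98, 'b': 27}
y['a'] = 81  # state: {'d': 8, 'a': 81, 'b': 27}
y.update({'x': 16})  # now {'d': 8, 'a': 81, 'b': 27, 'x': 16}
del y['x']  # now {'d': 8, 'a': 81, 'b': 27}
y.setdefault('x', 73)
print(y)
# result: {'d': 8, 'a': 81, 'b': 27, 'x': 73}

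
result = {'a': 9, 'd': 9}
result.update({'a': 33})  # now {'a': 33, 'd': 9}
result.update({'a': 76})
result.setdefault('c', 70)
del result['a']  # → {'d': 9, 'c': 70}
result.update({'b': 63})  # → {'d': 9, 'c': 70, 'b': 63}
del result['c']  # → {'d': 9, 'b': 63}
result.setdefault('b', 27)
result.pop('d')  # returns 9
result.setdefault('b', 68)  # 63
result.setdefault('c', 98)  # 98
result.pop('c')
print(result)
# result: {'b': 63}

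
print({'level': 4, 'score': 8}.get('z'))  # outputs None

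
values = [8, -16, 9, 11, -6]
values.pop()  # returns -6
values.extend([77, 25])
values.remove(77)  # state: [8, -16, 9, 11, 25]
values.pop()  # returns 25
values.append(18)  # [8, -16, 9, 11, 18]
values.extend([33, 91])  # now [8, -16, 9, 11, 18, 33, 91]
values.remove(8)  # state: [-16, 9, 11, 18, 33, 91]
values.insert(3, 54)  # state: [-16, 9, 11, 54, 18, 33, 91]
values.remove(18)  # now [-16, 9, 11, 54, 33, 91]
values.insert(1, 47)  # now [-16, 47, 9, 11, 54, 33, 91]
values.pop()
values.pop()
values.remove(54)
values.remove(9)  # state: [-16, 47, 11]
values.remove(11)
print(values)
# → [-16, 47]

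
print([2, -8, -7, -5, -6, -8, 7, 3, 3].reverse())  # None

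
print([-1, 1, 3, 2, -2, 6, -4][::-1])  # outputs [-4, 6, -2, 2, 3, 1, -1]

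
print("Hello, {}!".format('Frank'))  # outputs Hello, Frank!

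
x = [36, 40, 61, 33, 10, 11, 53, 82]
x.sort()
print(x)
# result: [10, 11, 33, 36, 40, 53, 61, 82]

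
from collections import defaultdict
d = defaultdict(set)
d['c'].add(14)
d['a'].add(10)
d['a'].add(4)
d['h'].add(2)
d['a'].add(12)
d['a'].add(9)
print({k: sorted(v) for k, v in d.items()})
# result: {'c': [14], 'a': [4, 9, 10, 12], 'h': [2]}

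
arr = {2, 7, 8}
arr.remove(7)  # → {2, 8}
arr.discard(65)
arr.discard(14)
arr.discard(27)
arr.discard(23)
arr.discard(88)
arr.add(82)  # {2, 8, 82}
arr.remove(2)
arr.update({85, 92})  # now {8, 82, 85, 92}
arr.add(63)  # {8, 63, 82, 85, 92}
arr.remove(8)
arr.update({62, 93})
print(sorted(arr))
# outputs [62, 63, 82, 85, 92, 93]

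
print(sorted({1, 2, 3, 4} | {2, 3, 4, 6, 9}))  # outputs [1, 2, 3, 4, 6, 9]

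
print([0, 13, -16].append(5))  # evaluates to None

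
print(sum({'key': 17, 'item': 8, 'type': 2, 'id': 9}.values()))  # 36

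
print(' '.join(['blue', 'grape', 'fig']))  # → blue grape fig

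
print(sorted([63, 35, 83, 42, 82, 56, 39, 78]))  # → [35, 39, 42, 56, 63, 78, 82, 83]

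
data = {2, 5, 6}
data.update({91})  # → {2, 5, 6, 91}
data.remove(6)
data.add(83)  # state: {2, 5, 83, 91}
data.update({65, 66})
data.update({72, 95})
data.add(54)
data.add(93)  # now {2, 5, 54, 65, 66, 72, 83, 91, 93, 95}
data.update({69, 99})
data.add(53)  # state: {2, 5, 53, 54, 65, 66, 69, 72, 83, 91, 93, 95, 99}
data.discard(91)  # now {2, 5, 53, 54, 65, 66, 69, 72, 83, 93, 95, 99}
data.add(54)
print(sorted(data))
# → [2, 5, 53, 54, 65, 66, 69, 72, 83, 93, 95, 99]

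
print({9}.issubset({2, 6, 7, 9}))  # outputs True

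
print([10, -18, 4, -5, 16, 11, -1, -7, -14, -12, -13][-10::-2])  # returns [-18]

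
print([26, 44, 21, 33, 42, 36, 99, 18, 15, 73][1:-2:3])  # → [44, 42, 18]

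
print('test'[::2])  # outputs ts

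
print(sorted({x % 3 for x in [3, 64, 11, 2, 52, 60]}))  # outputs [0, 1, 2]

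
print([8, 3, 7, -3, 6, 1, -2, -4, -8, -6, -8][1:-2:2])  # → [3, -3, 1, -4]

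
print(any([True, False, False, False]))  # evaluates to True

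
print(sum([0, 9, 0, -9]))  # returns 0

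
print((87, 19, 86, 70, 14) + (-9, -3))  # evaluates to (87, 19, 86, 70, 14, -9, -3)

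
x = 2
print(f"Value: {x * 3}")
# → Value: 6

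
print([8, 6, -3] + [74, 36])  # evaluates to [8, 6, -3, 74, 36]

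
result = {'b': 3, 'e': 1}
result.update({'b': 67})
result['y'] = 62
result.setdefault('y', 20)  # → 62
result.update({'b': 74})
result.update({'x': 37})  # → {'b': 74, 'e': 1, 'y': 62, 'x': 37}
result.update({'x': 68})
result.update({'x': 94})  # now {'b': 74, 'e': 1, 'y': 62, 'x': 94}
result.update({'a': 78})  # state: {'b': 74, 'e': 1, 'y': 62, 'x': 94, 'a': 78}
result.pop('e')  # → 1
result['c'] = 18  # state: {'b': 74, 'y': 62, 'x': 94, 'a': 78, 'c': 18}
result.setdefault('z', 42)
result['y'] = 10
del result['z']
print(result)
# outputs {'b': 74, 'y': 10, 'x': 94, 'a': 78, 'c': 18}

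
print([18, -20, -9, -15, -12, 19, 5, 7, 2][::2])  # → [18, -9, -12, 5, 2]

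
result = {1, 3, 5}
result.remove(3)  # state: {1, 5}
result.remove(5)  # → {1}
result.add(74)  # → {1, 74}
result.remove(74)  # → {1}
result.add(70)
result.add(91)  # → {1, 70, 91}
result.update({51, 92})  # {1, 51, 70, 91, 92}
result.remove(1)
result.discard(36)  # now {51, 70, 91, 92}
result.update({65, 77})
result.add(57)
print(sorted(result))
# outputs [51, 57, 65, 70, 77, 91, 92]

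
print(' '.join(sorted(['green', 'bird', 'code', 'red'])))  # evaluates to bird code green red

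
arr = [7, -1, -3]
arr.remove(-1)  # [7, -3]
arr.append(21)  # [7, -3, 21]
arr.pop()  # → 21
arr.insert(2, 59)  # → [7, -3, 59]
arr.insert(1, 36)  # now [7, 36, -3, 59]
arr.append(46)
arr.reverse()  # [46, 59, -3, 36, 7]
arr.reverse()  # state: [7, 36, -3, 59, 46]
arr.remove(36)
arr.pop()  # 46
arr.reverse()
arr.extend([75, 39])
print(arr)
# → [59, -3, 7, 75, 39]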